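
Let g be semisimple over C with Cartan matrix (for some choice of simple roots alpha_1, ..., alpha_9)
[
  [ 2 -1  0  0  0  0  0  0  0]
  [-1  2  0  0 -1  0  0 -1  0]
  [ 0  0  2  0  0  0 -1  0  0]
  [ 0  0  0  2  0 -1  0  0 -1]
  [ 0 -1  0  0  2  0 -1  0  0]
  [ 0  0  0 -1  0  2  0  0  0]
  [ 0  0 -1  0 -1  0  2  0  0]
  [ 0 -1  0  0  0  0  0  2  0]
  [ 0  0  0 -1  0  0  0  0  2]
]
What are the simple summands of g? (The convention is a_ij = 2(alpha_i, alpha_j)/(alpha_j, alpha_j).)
The diagram associated to this matrix has two connected components: the simple roots {alpha_4, alpha_6, alpha_9} form a chain of 3 nodes with single edges (A_3), and {alpha_1, alpha_2, alpha_3, alpha_5, alpha_7, alpha_8} form a chain of 4 nodes with a fork of two nodes at one end (D_6). A semisimple Lie algebra decomposes uniquely as the direct sum of simple ideals, one per connected component of its Dynkin diagram, so g ≅ A_3 ⊕ D_6 (dimension 15 + 66 = 81).

A3 ⊕ D6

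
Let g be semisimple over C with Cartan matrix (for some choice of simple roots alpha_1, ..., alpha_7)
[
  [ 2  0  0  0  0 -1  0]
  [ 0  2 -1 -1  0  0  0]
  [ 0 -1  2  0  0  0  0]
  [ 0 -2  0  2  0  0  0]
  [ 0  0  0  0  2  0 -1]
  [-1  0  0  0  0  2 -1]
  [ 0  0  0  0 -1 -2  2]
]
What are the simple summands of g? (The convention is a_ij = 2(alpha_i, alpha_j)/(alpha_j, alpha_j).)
C_3 ⊕ F_4

The diagram associated to this matrix has two connected components: the simple roots {alpha_2, alpha_3, alpha_4} form a chain of 3 nodes with a double edge at one end; the terminal node there is the unique long simple root (C_3), and {alpha_1, alpha_5, alpha_6, alpha_7} form a chain of 4 nodes with a double edge between the middle two (F_4). A semisimple Lie algebra decomposes uniquely as the direct sum of simple ideals, one per connected component of its Dynkin diagram, so g ≅ C_3 ⊕ F_4 (dimension 21 + 52 = 73).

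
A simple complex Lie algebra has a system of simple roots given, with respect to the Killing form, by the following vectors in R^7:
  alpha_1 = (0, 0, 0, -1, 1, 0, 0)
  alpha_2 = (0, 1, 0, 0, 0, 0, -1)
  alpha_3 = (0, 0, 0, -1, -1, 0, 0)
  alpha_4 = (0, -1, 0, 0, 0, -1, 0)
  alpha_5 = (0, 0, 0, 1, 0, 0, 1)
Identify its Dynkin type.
type D_5

Compute the Cartan integers a_ij = 2(alpha_i, alpha_j)/(alpha_j, alpha_j); the resulting 5x5 Cartan matrix is
[[2, 0, 0, 0, -1], [0, 2, 0, -1, -1], [0, 0, 2, 0, -1], [0, -1, 0, 2, 0], [-1, -1, -1, 0, 2]].
All simple roots have the same length, so the diagram is simply laced. The associated Dynkin diagram is a chain of 3 nodes with a fork of two nodes at one end (D_5), so the type is D_5 (the algebra so(10)).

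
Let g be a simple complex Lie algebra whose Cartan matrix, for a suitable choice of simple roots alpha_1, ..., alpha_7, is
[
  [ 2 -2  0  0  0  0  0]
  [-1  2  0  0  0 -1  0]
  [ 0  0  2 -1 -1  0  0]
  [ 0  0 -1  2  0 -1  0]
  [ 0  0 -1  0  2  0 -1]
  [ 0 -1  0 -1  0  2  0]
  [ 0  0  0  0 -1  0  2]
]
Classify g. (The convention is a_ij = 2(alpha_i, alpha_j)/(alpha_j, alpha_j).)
The matrix has rank 7 with 2's on the diagonal. Reading the off-diagonal entries as Dynkin edges (a single edge where a_ij = a_ji = -1; a double or triple edge where a_ij * a_ji = 2 or 3), the diagram is a chain of 7 nodes with a double edge at one end; the terminal node there is the unique long simple root (C_7). One simple-root ordering that puts it in standard form is (alpha_7, alpha_5, alpha_3, alpha_4, alpha_6, alpha_2, alpha_1). So the algebra is type C_7, i.e. sp(14).

C_7 (sp(14))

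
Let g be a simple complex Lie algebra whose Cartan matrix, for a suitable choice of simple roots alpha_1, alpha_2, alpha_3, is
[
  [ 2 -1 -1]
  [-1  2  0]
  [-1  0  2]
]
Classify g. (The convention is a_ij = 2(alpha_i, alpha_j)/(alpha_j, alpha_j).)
type A_3

The matrix has rank 3 with 2's on the diagonal. Reading the off-diagonal entries as Dynkin edges (a single edge where a_ij = a_ji = -1; a double or triple edge where a_ij * a_ji = 2 or 3), the diagram is a chain of 3 nodes with single edges (A_3). One simple-root ordering that puts it in standard form is (alpha_2, alpha_1, alpha_3). So the algebra is type A_3, i.e. sl(4).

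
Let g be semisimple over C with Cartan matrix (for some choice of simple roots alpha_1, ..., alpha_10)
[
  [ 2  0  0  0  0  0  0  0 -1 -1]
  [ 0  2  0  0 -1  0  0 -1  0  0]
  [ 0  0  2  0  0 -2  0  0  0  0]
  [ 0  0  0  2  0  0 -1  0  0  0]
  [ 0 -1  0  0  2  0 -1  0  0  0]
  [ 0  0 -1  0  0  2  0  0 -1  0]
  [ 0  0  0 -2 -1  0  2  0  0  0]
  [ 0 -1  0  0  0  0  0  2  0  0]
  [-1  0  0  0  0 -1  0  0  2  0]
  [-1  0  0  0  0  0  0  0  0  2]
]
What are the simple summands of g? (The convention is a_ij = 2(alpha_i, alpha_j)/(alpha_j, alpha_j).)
B_5 (so(11)) ⊕ C_5 (sp(10))

The diagram associated to this matrix has two connected components: the simple roots {alpha_2, alpha_4, alpha_5, alpha_7, alpha_8} form a chain of 5 nodes with a double edge at one end; the terminal node there is the unique short simple root (B_5), and {alpha_1, alpha_3, alpha_6, alpha_9, alpha_10} form a chain of 5 nodes with a double edge at one end; the terminal node there is the unique long simple root (C_5). A semisimple Lie algebra decomposes uniquely as the direct sum of simple ideals, one per connected component of its Dynkin diagram, so g ≅ B_5 ⊕ C_5 (dimension 55 + 55 = 110).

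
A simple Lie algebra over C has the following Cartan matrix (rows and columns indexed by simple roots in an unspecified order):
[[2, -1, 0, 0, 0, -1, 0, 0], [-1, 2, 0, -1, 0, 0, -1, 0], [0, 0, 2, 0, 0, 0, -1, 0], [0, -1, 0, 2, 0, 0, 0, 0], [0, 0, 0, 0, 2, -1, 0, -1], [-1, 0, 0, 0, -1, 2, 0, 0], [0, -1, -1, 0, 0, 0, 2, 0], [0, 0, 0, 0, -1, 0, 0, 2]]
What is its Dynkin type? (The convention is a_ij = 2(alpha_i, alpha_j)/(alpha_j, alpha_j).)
E_8

The matrix has rank 8 with 2's on the diagonal. Reading the off-diagonal entries as Dynkin edges (a single edge where a_ij = a_ji = -1; a double or triple edge where a_ij * a_ji = 2 or 3), the diagram is a chain of 7 nodes with one extra node attached to the third node from one end (E_8). One simple-root ordering that puts it in standard form is (alpha_3, alpha_4, alpha_7, alpha_2, alpha_1, alpha_6, alpha_5, alpha_8). So the algebra is type E_8.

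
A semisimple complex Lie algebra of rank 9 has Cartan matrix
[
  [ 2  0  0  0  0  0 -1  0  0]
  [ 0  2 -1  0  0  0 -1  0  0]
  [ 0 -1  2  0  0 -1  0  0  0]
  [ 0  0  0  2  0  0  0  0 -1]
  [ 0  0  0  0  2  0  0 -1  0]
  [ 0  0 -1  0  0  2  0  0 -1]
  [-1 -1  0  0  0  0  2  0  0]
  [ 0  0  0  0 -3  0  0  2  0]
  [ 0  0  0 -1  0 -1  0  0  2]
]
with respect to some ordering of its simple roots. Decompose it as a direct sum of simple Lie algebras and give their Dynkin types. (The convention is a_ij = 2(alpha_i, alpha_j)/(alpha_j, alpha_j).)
The diagram associated to this matrix has two connected components: the simple roots {alpha_1, alpha_2, alpha_3, alpha_4, alpha_6, alpha_7, alpha_9} form a chain of 7 nodes with single edges (A_7), and {alpha_5, alpha_8} form two nodes joined by a triple edge (G_2). A semisimple Lie algebra decomposes uniquely as the direct sum of simple ideals, one per connected component of its Dynkin diagram, so g ≅ A_7 ⊕ G_2 (dimension 63 + 14 = 77).

A_7 (sl(8)) ⊕ G_2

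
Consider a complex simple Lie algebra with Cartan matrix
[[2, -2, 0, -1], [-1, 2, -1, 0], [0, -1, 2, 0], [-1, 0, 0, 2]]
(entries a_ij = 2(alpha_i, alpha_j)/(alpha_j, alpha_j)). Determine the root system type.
The matrix has rank 4 with 2's on the diagonal. Reading the off-diagonal entries as Dynkin edges (a single edge where a_ij = a_ji = -1; a double or triple edge where a_ij * a_ji = 2 or 3), the diagram is a chain of 4 nodes with a double edge between the middle two (F_4). One simple-root ordering that puts it in standard form is (alpha_4, alpha_1, alpha_2, alpha_3). So the algebra is type F_4.

F4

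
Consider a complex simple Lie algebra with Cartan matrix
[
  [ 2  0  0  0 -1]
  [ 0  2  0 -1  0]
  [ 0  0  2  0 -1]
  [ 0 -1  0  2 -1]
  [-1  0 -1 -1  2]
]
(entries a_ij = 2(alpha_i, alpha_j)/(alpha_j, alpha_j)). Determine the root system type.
D_5 (so(10))

The matrix has rank 5 with 2's on the diagonal. Reading the off-diagonal entries as Dynkin edges (a single edge where a_ij = a_ji = -1; a double or triple edge where a_ij * a_ji = 2 or 3), the diagram is a chain of 3 nodes with a fork of two nodes at one end (D_5). One simple-root ordering that puts it in standard form is (alpha_2, alpha_4, alpha_5, alpha_1, alpha_3). So the algebra is type D_5, i.e. so(10).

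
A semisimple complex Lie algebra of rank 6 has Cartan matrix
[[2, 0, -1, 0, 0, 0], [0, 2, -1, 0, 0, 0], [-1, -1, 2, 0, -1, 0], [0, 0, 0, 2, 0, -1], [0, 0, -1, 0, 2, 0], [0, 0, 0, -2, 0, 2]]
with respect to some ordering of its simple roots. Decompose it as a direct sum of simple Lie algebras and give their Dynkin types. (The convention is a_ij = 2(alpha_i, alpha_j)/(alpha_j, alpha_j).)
B2 ⊕ D4

The diagram associated to this matrix has two connected components: the simple roots {alpha_4, alpha_6} form a chain of 2 nodes with a double edge at one end; the terminal node there is the unique short simple root (B_2), and {alpha_1, alpha_2, alpha_3, alpha_5} form a chain of 2 nodes with a fork of two nodes at one end (D_4). A semisimple Lie algebra decomposes uniquely as the direct sum of simple ideals, one per connected component of its Dynkin diagram, so g ≅ B_2 ⊕ D_4 (dimension 10 + 28 = 38).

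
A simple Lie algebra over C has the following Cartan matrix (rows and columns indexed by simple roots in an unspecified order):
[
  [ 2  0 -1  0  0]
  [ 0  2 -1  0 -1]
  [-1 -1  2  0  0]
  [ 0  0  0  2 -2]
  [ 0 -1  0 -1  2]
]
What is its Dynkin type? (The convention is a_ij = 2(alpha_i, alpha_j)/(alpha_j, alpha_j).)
C_5 (sp(10))

The matrix has rank 5 with 2's on the diagonal. Reading the off-diagonal entries as Dynkin edges (a single edge where a_ij = a_ji = -1; a double or triple edge where a_ij * a_ji = 2 or 3), the diagram is a chain of 5 nodes with a double edge at one end; the terminal node there is the unique long simple root (C_5). One simple-root ordering that puts it in standard form is (alpha_1, alpha_3, alpha_2, alpha_5, alpha_4). So the algebra is type C_5, i.e. sp(10).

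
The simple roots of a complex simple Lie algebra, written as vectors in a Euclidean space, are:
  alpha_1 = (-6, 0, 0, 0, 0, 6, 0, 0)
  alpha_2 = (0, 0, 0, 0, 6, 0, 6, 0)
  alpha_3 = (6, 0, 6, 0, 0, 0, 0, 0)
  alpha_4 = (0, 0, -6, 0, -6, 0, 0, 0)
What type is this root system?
Compute the Cartan integers a_ij = 2(alpha_i, alpha_j)/(alpha_j, alpha_j); the resulting 4x4 Cartan matrix is
[[2, 0, -1, 0], [0, 2, 0, -1], [-1, 0, 2, -1], [0, -1, -1, 2]].
All simple roots have the same length, so the diagram is simply laced. The associated Dynkin diagram is a chain of 4 nodes with single edges (A_4), so the type is A_4 (the algebra sl(5)).

A_4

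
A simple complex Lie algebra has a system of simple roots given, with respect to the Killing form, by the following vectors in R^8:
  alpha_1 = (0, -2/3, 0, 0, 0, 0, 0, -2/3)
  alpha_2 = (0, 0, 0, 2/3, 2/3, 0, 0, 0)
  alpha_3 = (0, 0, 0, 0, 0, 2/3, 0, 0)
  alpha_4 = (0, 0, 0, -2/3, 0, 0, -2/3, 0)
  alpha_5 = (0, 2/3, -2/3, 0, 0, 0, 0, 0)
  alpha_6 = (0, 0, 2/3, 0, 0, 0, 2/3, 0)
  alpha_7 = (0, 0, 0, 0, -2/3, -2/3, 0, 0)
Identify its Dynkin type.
Compute the Cartan integers a_ij = 2(alpha_i, alpha_j)/(alpha_j, alpha_j); the resulting 7x7 Cartan matrix is
[[2, 0, 0, 0, -1, 0, 0], [0, 2, 0, -1, 0, 0, -1], [0, 0, 2, 0, 0, 0, -1], [0, -1, 0, 2, 0, -1, 0], [-1, 0, 0, 0, 2, -1, 0], [0, 0, 0, -1, -1, 2, 0], [0, -1, -2, 0, 0, 0, 2]].
The roots have two lengths (squared-length ratio 2:1); the short ones are alpha_{3}. The associated Dynkin diagram is a chain of 7 nodes with a double edge at one end; the terminal node there is the unique short simple root (B_7), so the type is B_7 (the algebra so(15)).

B_7 (so(15))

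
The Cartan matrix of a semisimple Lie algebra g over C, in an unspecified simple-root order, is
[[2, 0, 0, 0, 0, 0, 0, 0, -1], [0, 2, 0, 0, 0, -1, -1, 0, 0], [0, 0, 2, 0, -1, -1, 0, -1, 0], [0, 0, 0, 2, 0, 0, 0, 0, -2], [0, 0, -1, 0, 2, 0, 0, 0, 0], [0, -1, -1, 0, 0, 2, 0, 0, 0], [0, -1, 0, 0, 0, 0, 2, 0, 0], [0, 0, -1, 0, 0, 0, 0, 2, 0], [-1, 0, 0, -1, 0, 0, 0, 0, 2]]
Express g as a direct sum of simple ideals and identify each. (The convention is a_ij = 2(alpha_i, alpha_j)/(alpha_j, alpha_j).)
The diagram associated to this matrix has two connected components: the simple roots {alpha_1, alpha_4, alpha_9} form a chain of 3 nodes with a double edge at one end; the terminal node there is the unique long simple root (C_3), and {alpha_2, alpha_3, alpha_5, alpha_6, alpha_7, alpha_8} form a chain of 4 nodes with a fork of two nodes at one end (D_6). A semisimple Lie algebra decomposes uniquely as the direct sum of simple ideals, one per connected component of its Dynkin diagram, so g ≅ C_3 ⊕ D_6 (dimension 21 + 66 = 87).

C3 + D6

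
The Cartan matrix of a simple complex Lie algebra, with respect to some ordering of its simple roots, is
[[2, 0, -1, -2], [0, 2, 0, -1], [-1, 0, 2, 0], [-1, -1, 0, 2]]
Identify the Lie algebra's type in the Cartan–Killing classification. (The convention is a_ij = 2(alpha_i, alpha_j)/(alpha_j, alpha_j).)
The matrix has rank 4 with 2's on the diagonal. Reading the off-diagonal entries as Dynkin edges (a single edge where a_ij = a_ji = -1; a double or triple edge where a_ij * a_ji = 2 or 3), the diagram is a chain of 4 nodes with a double edge between the middle two (F_4). One simple-root ordering that puts it in standard form is (alpha_3, alpha_1, alpha_4, alpha_2). So the algebra is type F_4.

F4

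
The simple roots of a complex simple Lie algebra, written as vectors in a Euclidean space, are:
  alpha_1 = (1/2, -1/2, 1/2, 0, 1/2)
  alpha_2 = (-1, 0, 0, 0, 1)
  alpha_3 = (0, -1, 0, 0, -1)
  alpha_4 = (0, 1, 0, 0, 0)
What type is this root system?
Compute the Cartan integers a_ij = 2(alpha_i, alpha_j)/(alpha_j, alpha_j); the resulting 4x4 Cartan matrix is
[[2, 0, 0, -1], [0, 2, -1, 0], [0, -1, 2, -2], [-1, 0, -1, 2]].
The roots have two lengths (squared-length ratio 2:1); the short ones are alpha_{1,4}. The associated Dynkin diagram is a chain of 4 nodes with a double edge between the middle two (F_4), so the type is F_4.

F4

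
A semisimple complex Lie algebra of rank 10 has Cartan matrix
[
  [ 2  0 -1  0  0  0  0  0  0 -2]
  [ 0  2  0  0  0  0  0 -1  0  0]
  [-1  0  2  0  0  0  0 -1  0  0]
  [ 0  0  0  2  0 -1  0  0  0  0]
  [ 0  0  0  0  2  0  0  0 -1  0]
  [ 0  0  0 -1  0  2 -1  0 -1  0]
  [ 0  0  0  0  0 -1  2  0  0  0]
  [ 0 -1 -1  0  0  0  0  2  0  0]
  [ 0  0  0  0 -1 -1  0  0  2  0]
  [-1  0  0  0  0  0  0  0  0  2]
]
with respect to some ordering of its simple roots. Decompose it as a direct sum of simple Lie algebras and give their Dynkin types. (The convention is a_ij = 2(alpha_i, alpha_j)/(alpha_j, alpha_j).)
B5 + D5

The diagram associated to this matrix has two connected components: the simple roots {alpha_1, alpha_2, alpha_3, alpha_8, alpha_10} form a chain of 5 nodes with a double edge at one end; the terminal node there is the unique short simple root (B_5), and {alpha_4, alpha_5, alpha_6, alpha_7, alpha_9} form a chain of 3 nodes with a fork of two nodes at one end (D_5). A semisimple Lie algebra decomposes uniquely as the direct sum of simple ideals, one per connected component of its Dynkin diagram, so g ≅ B_5 ⊕ D_5 (dimension 55 + 45 = 100).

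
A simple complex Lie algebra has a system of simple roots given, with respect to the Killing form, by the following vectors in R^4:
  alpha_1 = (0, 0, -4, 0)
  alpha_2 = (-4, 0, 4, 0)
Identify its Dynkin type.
Compute the Cartan integers a_ij = 2(alpha_i, alpha_j)/(alpha_j, alpha_j); the resulting 2x2 Cartan matrix is
[[2, -1], [-2, 2]].
The roots have two lengths (squared-length ratio 2:1); the short ones are alpha_{1}. The associated Dynkin diagram is a chain of 2 nodes with a double edge at one end; the terminal node there is the unique short simple root (B_2), so the type is B_2 (the algebra so(5)).

B_2 (so(5))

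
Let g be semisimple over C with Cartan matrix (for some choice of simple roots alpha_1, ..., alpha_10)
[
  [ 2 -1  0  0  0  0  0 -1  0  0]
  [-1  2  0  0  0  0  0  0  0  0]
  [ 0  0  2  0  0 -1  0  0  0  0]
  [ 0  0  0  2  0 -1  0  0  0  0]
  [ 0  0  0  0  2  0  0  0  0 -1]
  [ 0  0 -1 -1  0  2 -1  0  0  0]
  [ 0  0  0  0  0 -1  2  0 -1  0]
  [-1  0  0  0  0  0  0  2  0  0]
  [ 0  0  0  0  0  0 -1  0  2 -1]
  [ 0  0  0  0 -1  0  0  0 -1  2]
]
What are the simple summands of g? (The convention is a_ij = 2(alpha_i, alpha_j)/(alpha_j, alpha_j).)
A_3 (sl(4)) + D_7 (so(14))

The diagram associated to this matrix has two connected components: the simple roots {alpha_1, alpha_2, alpha_8} form a chain of 3 nodes with single edges (A_3), and {alpha_3, alpha_4, alpha_5, alpha_6, alpha_7, alpha_9, alpha_10} form a chain of 5 nodes with a fork of two nodes at one end (D_7). A semisimple Lie algebra decomposes uniquely as the direct sum of simple ideals, one per connected component of its Dynkin diagram, so g ≅ A_3 ⊕ D_7 (dimension 15 + 91 = 106).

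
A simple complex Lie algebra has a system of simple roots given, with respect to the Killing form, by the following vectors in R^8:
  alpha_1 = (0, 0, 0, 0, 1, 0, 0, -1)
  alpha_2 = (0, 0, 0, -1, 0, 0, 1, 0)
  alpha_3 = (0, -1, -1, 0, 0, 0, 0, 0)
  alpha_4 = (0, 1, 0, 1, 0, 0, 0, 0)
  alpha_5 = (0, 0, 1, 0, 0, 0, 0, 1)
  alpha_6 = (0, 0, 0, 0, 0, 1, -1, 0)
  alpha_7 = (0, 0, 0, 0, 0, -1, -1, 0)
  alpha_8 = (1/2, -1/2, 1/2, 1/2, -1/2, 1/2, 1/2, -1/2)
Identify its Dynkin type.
E_8

Compute the Cartan integers a_ij = 2(alpha_i, alpha_j)/(alpha_j, alpha_j); the resulting 8x8 Cartan matrix is
[[2, 0, 0, 0, -1, 0, 0, 0], [0, 2, 0, -1, 0, -1, -1, 0], [0, 0, 2, -1, -1, 0, 0, 0], [0, -1, -1, 2, 0, 0, 0, 0], [-1, 0, -1, 0, 2, 0, 0, 0], [0, -1, 0, 0, 0, 2, 0, 0], [0, -1, 0, 0, 0, 0, 2, -1], [0, 0, 0, 0, 0, 0, -1, 2]].
All simple roots have the same length, so the diagram is simply laced. The associated Dynkin diagram is a chain of 7 nodes with one extra node attached to the third node from one end (E_8), so the type is E_8.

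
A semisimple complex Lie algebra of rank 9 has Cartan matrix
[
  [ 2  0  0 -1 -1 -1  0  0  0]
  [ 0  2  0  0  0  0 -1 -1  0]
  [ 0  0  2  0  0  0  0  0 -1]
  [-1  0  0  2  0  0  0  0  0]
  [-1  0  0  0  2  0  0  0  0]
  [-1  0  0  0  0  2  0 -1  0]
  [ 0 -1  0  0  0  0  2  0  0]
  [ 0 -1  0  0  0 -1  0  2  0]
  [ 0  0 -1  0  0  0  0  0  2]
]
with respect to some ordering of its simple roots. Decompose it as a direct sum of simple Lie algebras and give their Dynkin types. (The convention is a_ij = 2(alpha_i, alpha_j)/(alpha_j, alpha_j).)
type A_2 + type D_7

The diagram associated to this matrix has two connected components: the simple roots {alpha_3, alpha_9} form a chain of 2 nodes with single edges (A_2), and {alpha_1, alpha_2, alpha_4, alpha_5, alpha_6, alpha_7, alpha_8} form a chain of 5 nodes with a fork of two nodes at one end (D_7). A semisimple Lie algebra decomposes uniquely as the direct sum of simple ideals, one per connected component of its Dynkin diagram, so g ≅ A_2 ⊕ D_7 (dimension 8 + 91 = 99).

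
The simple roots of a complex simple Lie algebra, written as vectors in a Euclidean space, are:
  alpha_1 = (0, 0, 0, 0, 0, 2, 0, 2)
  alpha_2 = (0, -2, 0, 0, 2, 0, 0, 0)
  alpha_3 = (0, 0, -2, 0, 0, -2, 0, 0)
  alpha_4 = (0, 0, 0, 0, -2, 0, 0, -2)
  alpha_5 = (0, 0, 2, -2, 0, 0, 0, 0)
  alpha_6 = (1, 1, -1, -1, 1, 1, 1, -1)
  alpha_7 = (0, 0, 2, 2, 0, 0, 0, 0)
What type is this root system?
Compute the Cartan integers a_ij = 2(alpha_i, alpha_j)/(alpha_j, alpha_j); the resulting 7x7 Cartan matrix is
[[2, 0, -1, -1, 0, 0, 0], [0, 2, 0, -1, 0, 0, 0], [-1, 0, 2, 0, -1, 0, -1], [-1, -1, 0, 2, 0, 0, 0], [0, 0, -1, 0, 2, 0, 0], [0, 0, 0, 0, 0, 2, -1], [0, 0, -1, 0, 0, -1, 2]].
All simple roots have the same length, so the diagram is simply laced. The associated Dynkin diagram is a chain of 6 nodes with one extra node attached to the third node from one end (E_7), so the type is E_7.

type E_7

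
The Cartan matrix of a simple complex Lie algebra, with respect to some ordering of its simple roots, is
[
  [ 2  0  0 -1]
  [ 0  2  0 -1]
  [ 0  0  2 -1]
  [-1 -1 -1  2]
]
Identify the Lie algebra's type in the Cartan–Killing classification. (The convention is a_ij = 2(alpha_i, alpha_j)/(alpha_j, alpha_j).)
D_4

The matrix has rank 4 with 2's on the diagonal. Reading the off-diagonal entries as Dynkin edges (a single edge where a_ij = a_ji = -1; a double or triple edge where a_ij * a_ji = 2 or 3), the diagram is a chain of 2 nodes with a fork of two nodes at one end (D_4). One simple-root ordering that puts it in standard form is (alpha_1, alpha_4, alpha_2, alpha_3). So the algebra is type D_4, i.e. so(8).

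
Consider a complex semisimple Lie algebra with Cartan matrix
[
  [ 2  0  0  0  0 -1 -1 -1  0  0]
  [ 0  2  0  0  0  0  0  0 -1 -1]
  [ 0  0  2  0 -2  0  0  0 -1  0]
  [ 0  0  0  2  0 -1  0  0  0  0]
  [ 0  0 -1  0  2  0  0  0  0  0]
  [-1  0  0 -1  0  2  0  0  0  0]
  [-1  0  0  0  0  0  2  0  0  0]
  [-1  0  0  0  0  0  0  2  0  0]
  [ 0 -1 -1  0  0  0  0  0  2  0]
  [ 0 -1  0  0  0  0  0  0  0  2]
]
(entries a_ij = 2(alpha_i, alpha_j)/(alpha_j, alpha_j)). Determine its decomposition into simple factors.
The diagram associated to this matrix has two connected components: the simple roots {alpha_2, alpha_3, alpha_5, alpha_9, alpha_10} form a chain of 5 nodes with a double edge at one end; the terminal node there is the unique short simple root (B_5), and {alpha_1, alpha_4, alpha_6, alpha_7, alpha_8} form a chain of 3 nodes with a fork of two nodes at one end (D_5). A semisimple Lie algebra decomposes uniquely as the direct sum of simple ideals, one per connected component of its Dynkin diagram, so g ≅ B_5 ⊕ D_5 (dimension 55 + 45 = 100).

B_5 ⊕ D_5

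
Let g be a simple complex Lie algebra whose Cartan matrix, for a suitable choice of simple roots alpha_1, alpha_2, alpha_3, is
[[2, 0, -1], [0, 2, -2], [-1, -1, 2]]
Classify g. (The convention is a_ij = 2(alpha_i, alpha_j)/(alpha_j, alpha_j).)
type C_3

The matrix has rank 3 with 2's on the diagonal. Reading the off-diagonal entries as Dynkin edges (a single edge where a_ij = a_ji = -1; a double or triple edge where a_ij * a_ji = 2 or 3), the diagram is a chain of 3 nodes with a double edge at one end; the terminal node there is the unique long simple root (C_3). One simple-root ordering that puts it in standard form is (alpha_1, alpha_3, alpha_2). So the algebra is type C_3, i.e. sp(6).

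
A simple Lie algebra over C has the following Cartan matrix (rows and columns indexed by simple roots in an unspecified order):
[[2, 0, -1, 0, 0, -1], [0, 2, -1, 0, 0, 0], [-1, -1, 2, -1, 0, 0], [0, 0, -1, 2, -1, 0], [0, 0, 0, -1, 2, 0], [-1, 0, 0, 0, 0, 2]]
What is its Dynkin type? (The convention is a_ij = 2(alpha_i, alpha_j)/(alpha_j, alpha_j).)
E6

The matrix has rank 6 with 2's on the diagonal. Reading the off-diagonal entries as Dynkin edges (a single edge where a_ij = a_ji = -1; a double or triple edge where a_ij * a_ji = 2 or 3), the diagram is a chain of 5 nodes with one extra node attached to the third node from one end (E_6). One simple-root ordering that puts it in standard form is (alpha_6, alpha_2, alpha_1, alpha_3, alpha_4, alpha_5). So the algebra is type E_6.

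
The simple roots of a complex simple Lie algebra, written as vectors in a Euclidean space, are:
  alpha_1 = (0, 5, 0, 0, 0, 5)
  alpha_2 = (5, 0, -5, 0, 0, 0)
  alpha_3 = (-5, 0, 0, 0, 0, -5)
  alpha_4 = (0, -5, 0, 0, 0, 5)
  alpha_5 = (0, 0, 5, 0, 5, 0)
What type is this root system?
Compute the Cartan integers a_ij = 2(alpha_i, alpha_j)/(alpha_j, alpha_j); the resulting 5x5 Cartan matrix is
[[2, 0, -1, 0, 0], [0, 2, -1, 0, -1], [-1, -1, 2, -1, 0], [0, 0, -1, 2, 0], [0, -1, 0, 0, 2]].
All simple roots have the same length, so the diagram is simply laced. The associated Dynkin diagram is a chain of 3 nodes with a fork of two nodes at one end (D_5), so the type is D_5 (the algebra so(10)).

D_5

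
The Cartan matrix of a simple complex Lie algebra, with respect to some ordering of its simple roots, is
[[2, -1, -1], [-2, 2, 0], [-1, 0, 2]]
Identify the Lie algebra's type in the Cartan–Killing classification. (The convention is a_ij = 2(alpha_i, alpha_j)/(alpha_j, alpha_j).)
C_3 (sp(6))

The matrix has rank 3 with 2's on the diagonal. Reading the off-diagonal entries as Dynkin edges (a single edge where a_ij = a_ji = -1; a double or triple edge where a_ij * a_ji = 2 or 3), the diagram is a chain of 3 nodes with a double edge at one end; the terminal node there is the unique long simple root (C_3). One simple-root ordering that puts it in standard form is (alpha_3, alpha_1, alpha_2). So the algebra is type C_3, i.e. sp(6).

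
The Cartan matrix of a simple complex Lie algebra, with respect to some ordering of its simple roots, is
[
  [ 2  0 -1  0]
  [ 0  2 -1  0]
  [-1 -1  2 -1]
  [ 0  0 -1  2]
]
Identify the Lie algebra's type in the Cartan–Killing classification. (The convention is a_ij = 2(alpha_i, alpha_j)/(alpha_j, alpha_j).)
D_4

The matrix has rank 4 with 2's on the diagonal. Reading the off-diagonal entries as Dynkin edges (a single edge where a_ij = a_ji = -1; a double or triple edge where a_ij * a_ji = 2 or 3), the diagram is a chain of 2 nodes with a fork of two nodes at one end (D_4). One simple-root ordering that puts it in standard form is (alpha_1, alpha_3, alpha_2, alpha_4). So the algebra is type D_4, i.e. so(8).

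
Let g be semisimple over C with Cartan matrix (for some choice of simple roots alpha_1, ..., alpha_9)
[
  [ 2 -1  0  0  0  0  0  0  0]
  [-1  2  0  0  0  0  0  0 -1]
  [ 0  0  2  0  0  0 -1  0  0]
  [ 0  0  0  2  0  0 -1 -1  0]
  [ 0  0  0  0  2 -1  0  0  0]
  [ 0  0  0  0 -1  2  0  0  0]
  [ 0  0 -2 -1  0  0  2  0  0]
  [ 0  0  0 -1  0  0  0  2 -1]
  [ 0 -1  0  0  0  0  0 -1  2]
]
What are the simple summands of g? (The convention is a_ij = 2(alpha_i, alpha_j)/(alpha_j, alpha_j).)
A_2 (sl(3)) + B_7 (so(15))

The diagram associated to this matrix has two connected components: the simple roots {alpha_5, alpha_6} form a chain of 2 nodes with single edges (A_2), and {alpha_1, alpha_2, alpha_3, alpha_4, alpha_7, alpha_8, alpha_9} form a chain of 7 nodes with a double edge at one end; the terminal node there is the unique short simple root (B_7). A semisimple Lie algebra decomposes uniquely as the direct sum of simple ideals, one per connected component of its Dynkin diagram, so g ≅ A_2 ⊕ B_7 (dimension 8 + 105 = 113).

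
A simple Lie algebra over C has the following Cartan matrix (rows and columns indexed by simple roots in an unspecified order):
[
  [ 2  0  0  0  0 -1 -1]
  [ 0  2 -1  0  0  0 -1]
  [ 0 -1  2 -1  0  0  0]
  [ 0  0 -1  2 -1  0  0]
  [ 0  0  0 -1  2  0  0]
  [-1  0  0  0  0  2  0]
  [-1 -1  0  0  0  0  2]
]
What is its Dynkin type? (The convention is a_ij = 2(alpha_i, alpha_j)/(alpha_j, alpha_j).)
type A_7

The matrix has rank 7 with 2's on the diagonal. Reading the off-diagonal entries as Dynkin edges (a single edge where a_ij = a_ji = -1; a double or triple edge where a_ij * a_ji = 2 or 3), the diagram is a chain of 7 nodes with single edges (A_7). One simple-root ordering that puts it in standard form is (alpha_5, alpha_4, alpha_3, alpha_2, alpha_7, alpha_1, alpha_6). So the algebra is type A_7, i.e. sl(8).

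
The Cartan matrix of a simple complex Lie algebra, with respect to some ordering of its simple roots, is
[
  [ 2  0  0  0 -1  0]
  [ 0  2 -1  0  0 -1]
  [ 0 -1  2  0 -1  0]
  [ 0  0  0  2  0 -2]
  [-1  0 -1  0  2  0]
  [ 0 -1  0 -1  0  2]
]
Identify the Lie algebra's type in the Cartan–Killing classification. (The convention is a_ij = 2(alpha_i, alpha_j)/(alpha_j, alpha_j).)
type C_6

The matrix has rank 6 with 2's on the diagonal. Reading the off-diagonal entries as Dynkin edges (a single edge where a_ij = a_ji = -1; a double or triple edge where a_ij * a_ji = 2 or 3), the diagram is a chain of 6 nodes with a double edge at one end; the terminal node there is the unique long simple root (C_6). One simple-root ordering that puts it in standard form is (alpha_1, alpha_5, alpha_3, alpha_2, alpha_6, alpha_4). So the algebra is type C_6, i.e. sp(12).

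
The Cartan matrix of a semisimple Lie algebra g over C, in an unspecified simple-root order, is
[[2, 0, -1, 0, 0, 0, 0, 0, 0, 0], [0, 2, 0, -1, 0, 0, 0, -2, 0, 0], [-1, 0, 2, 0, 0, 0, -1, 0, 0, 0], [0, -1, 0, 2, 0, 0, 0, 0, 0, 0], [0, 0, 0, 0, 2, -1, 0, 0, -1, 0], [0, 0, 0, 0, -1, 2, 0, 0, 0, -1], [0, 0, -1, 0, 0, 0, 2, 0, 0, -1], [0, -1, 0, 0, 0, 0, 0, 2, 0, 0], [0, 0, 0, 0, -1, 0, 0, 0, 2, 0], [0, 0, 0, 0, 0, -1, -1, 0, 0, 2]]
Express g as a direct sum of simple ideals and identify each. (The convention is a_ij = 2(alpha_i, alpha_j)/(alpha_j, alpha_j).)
The diagram associated to this matrix has two connected components: the simple roots {alpha_1, alpha_3, alpha_5, alpha_6, alpha_7, alpha_9, alpha_10} form a chain of 7 nodes with single edges (A_7), and {alpha_2, alpha_4, alpha_8} form a chain of 3 nodes with a double edge at one end; the terminal node there is the unique short simple root (B_3). A semisimple Lie algebra decomposes uniquely as the direct sum of simple ideals, one per connected component of its Dynkin diagram, so g ≅ A_7 ⊕ B_3 (dimension 63 + 21 = 84).

A_7 (sl(8)) ⊕ B_3 (so(7))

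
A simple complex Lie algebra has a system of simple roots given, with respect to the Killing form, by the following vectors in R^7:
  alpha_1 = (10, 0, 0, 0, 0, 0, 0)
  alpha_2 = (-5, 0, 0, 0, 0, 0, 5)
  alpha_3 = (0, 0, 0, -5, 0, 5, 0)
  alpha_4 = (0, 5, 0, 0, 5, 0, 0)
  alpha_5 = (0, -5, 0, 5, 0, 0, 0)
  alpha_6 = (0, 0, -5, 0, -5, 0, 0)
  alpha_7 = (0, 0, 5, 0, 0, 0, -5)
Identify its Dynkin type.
Compute the Cartan integers a_ij = 2(alpha_i, alpha_j)/(alpha_j, alpha_j); the resulting 7x7 Cartan matrix is
[[2, -2, 0, 0, 0, 0, 0], [-1, 2, 0, 0, 0, 0, -1], [0, 0, 2, 0, -1, 0, 0], [0, 0, 0, 2, -1, -1, 0], [0, 0, -1, -1, 2, 0, 0], [0, 0, 0, -1, 0, 2, -1], [0, -1, 0, 0, 0, -1, 2]].
The roots have two lengths (squared-length ratio 2:1); the short ones are alpha_{2,3,4,5,6,7}. The associated Dynkin diagram is a chain of 7 nodes with a double edge at one end; the terminal node there is the unique long simple root (C_7), so the type is C_7 (the algebra sp(14)).

C7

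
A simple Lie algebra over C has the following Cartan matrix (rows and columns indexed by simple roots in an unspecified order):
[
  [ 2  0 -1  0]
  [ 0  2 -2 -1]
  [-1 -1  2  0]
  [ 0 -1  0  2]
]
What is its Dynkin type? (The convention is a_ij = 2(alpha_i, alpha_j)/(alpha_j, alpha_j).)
type F_4

The matrix has rank 4 with 2's on the diagonal. Reading the off-diagonal entries as Dynkin edges (a single edge where a_ij = a_ji = -1; a double or triple edge where a_ij * a_ji = 2 or 3), the diagram is a chain of 4 nodes with a double edge between the middle two (F_4). One simple-root ordering that puts it in standard form is (alpha_4, alpha_2, alpha_3, alpha_1). So the algebra is type F_4.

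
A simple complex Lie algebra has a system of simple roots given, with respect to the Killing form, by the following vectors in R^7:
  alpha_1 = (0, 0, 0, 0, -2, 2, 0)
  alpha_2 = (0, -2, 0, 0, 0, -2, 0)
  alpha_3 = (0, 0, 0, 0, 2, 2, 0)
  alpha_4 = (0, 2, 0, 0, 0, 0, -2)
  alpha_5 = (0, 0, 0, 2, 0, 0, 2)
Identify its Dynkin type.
Compute the Cartan integers a_ij = 2(alpha_i, alpha_j)/(alpha_j, alpha_j); the resulting 5x5 Cartan matrix is
[[2, -1, 0, 0, 0], [-1, 2, -1, -1, 0], [0, -1, 2, 0, 0], [0, -1, 0, 2, -1], [0, 0, 0, -1, 2]].
All simple roots have the same length, so the diagram is simply laced. The associated Dynkin diagram is a chain of 3 nodes with a fork of two nodes at one end (D_5), so the type is D_5 (the algebra so(10)).

D_5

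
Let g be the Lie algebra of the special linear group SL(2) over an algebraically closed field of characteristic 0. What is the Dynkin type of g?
A_1 (sl(2))

This is sl(2), which has dimension 2^2 - 1 = 3 and rank 2 - 1 = 1 (a Cartan subalgebra is the diagonal traceless matrices). In the classification of classical Lie algebras, the special linear algebra sl(n+1) has type A_n; here n = 1, so the Dynkin diagram is a chain of 1 nodes with single edges (A_1). Hence the type is A_1.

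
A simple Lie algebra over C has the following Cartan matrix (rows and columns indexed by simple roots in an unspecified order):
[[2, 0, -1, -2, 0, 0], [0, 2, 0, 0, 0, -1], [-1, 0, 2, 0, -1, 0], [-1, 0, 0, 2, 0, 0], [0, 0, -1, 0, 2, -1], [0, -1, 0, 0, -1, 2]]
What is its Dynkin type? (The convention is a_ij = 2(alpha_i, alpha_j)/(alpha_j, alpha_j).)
type B_6

The matrix has rank 6 with 2's on the diagonal. Reading the off-diagonal entries as Dynkin edges (a single edge where a_ij = a_ji = -1; a double or triple edge where a_ij * a_ji = 2 or 3), the diagram is a chain of 6 nodes with a double edge at one end; the terminal node there is the unique short simple root (B_6). One simple-root ordering that puts it in standard form is (alpha_2, alpha_6, alpha_5, alpha_3, alpha_1, alpha_4). So the algebra is type B_6, i.e. so(13).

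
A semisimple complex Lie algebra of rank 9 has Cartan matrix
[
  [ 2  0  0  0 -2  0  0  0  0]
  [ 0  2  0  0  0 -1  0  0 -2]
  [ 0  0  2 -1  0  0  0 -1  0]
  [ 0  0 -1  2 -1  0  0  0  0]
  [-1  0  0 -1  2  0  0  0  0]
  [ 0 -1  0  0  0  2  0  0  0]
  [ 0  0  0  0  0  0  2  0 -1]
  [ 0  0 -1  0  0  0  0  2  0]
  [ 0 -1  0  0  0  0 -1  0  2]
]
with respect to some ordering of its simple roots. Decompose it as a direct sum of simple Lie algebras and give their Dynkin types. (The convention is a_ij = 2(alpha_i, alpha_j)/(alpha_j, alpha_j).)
The diagram associated to this matrix has two connected components: the simple roots {alpha_1, alpha_3, alpha_4, alpha_5, alpha_8} form a chain of 5 nodes with a double edge at one end; the terminal node there is the unique long simple root (C_5), and {alpha_2, alpha_6, alpha_7, alpha_9} form a chain of 4 nodes with a double edge between the middle two (F_4). A semisimple Lie algebra decomposes uniquely as the direct sum of simple ideals, one per connected component of its Dynkin diagram, so g ≅ C_5 ⊕ F_4 (dimension 55 + 52 = 107).

C_5 (sp(10)) + F_4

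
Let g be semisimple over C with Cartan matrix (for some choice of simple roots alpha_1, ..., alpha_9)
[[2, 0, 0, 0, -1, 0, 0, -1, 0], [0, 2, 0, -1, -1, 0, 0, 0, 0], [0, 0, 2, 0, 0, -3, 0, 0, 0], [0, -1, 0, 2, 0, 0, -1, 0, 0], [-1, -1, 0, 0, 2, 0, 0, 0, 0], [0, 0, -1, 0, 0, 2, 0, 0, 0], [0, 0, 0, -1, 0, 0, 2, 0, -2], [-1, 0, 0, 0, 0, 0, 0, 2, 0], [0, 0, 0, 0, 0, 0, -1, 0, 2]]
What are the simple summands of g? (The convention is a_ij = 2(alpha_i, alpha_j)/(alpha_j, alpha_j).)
The diagram associated to this matrix has two connected components: the simple roots {alpha_1, alpha_2, alpha_4, alpha_5, alpha_7, alpha_8, alpha_9} form a chain of 7 nodes with a double edge at one end; the terminal node there is the unique short simple root (B_7), and {alpha_3, alpha_6} form two nodes joined by a triple edge (G_2). A semisimple Lie algebra decomposes uniquely as the direct sum of simple ideals, one per connected component of its Dynkin diagram, so g ≅ B_7 ⊕ G_2 (dimension 105 + 14 = 119).

B7 ⊕ G2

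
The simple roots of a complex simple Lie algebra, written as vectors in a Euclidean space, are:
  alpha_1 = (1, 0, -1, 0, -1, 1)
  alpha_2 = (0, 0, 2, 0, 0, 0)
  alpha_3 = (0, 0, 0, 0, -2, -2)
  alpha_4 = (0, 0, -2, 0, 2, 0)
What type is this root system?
Compute the Cartan integers a_ij = 2(alpha_i, alpha_j)/(alpha_j, alpha_j); the resulting 4x4 Cartan matrix is
[[2, -1, 0, 0], [-1, 2, 0, -1], [0, 0, 2, -1], [0, -2, -1, 2]].
The roots have two lengths (squared-length ratio 2:1); the short ones are alpha_{1,2}. The associated Dynkin diagram is a chain of 4 nodes with a double edge between the middle two (F_4), so the type is F_4.

F_4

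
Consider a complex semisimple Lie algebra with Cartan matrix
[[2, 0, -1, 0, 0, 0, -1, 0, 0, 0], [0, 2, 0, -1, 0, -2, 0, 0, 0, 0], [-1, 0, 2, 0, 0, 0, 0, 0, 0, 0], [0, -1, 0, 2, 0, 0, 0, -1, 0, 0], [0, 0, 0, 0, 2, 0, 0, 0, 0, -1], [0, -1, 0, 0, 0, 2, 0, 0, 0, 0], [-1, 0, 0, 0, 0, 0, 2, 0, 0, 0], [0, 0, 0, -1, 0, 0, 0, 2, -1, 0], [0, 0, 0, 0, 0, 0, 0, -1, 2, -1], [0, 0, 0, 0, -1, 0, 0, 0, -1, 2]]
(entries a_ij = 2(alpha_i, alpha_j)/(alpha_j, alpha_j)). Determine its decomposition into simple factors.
A_3 (sl(4)) ⊕ B_7 (so(15))

The diagram associated to this matrix has two connected components: the simple roots {alpha_1, alpha_3, alpha_7} form a chain of 3 nodes with single edges (A_3), and {alpha_2, alpha_4, alpha_5, alpha_6, alpha_8, alpha_9, alpha_10} form a chain of 7 nodes with a double edge at one end; the terminal node there is the unique short simple root (B_7). A semisimple Lie algebra decomposes uniquely as the direct sum of simple ideals, one per connected component of its Dynkin diagram, so g ≅ A_3 ⊕ B_7 (dimension 15 + 105 = 120).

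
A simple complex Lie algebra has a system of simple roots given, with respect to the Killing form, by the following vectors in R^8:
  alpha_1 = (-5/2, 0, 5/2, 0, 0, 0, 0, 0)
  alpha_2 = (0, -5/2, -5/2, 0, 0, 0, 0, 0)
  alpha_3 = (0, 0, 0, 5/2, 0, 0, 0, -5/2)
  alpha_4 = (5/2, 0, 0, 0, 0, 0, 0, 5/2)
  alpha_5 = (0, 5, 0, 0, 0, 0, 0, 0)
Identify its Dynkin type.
C5

Compute the Cartan integers a_ij = 2(alpha_i, alpha_j)/(alpha_j, alpha_j); the resulting 5x5 Cartan matrix is
[[2, -1, 0, -1, 0], [-1, 2, 0, 0, -1], [0, 0, 2, -1, 0], [-1, 0, -1, 2, 0], [0, -2, 0, 0, 2]].
The roots have two lengths (squared-length ratio 2:1); the short ones are alpha_{1,2,3,4}. The associated Dynkin diagram is a chain of 5 nodes with a double edge at one end; the terminal node there is the unique long simple root (C_5), so the type is C_5 (the algebra sp(10)).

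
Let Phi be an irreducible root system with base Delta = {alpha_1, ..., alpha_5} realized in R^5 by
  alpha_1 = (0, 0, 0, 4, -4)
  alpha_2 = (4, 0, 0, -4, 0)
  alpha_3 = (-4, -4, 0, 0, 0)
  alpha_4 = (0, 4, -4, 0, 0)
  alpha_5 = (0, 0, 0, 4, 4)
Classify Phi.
Compute the Cartan integers a_ij = 2(alpha_i, alpha_j)/(alpha_j, alpha_j); the resulting 5x5 Cartan matrix is
[[2, -1, 0, 0, 0], [-1, 2, -1, 0, -1], [0, -1, 2, -1, 0], [0, 0, -1, 2, 0], [0, -1, 0, 0, 2]].
All simple roots have the same length, so the diagram is simply laced. The associated Dynkin diagram is a chain of 3 nodes with a fork of two nodes at one end (D_5), so the type is D_5 (the algebra so(10)).

type D_5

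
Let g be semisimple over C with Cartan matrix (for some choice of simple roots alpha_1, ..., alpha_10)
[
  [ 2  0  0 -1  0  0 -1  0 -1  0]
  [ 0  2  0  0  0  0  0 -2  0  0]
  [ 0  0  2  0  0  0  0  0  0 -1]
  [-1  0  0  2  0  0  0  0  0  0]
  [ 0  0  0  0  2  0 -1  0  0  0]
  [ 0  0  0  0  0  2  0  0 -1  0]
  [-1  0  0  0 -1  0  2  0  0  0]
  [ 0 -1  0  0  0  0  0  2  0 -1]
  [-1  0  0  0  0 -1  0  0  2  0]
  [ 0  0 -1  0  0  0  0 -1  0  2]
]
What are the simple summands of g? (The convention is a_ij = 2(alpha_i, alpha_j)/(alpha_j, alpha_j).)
The diagram associated to this matrix has two connected components: the simple roots {alpha_2, alpha_3, alpha_8, alpha_10} form a chain of 4 nodes with a double edge at one end; the terminal node there is the unique long simple root (C_4), and {alpha_1, alpha_4, alpha_5, alpha_6, alpha_7, alpha_9} form a chain of 5 nodes with one extra node attached to the third node from one end (E_6). A semisimple Lie algebra decomposes uniquely as the direct sum of simple ideals, one per connected component of its Dynkin diagram, so g ≅ C_4 ⊕ E_6 (dimension 36 + 78 = 114).

C_4 + E_6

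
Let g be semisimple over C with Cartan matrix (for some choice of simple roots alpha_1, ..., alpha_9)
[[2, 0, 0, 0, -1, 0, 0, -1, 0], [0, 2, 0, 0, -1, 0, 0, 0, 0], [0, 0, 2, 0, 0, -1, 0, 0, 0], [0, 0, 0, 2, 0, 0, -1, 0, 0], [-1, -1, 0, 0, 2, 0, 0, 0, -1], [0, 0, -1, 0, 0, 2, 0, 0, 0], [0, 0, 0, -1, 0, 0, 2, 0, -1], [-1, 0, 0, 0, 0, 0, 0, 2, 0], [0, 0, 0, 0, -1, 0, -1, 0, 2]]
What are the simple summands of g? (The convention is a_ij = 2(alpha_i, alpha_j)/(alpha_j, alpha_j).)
A2 ⊕ E7

The diagram associated to this matrix has two connected components: the simple roots {alpha_3, alpha_6} form a chain of 2 nodes with single edges (A_2), and {alpha_1, alpha_2, alpha_4, alpha_5, alpha_7, alpha_8, alpha_9} form a chain of 6 nodes with one extra node attached to the third node from one end (E_7). A semisimple Lie algebra decomposes uniquely as the direct sum of simple ideals, one per connected component of its Dynkin diagram, so g ≅ A_2 ⊕ E_7 (dimension 8 + 133 = 141).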